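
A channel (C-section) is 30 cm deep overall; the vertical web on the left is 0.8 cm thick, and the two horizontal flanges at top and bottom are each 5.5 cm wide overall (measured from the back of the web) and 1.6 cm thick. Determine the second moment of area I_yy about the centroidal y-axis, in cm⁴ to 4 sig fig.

I_yy ≈ 98.89 cm⁴

Split into non-overlapping primitives; take the origin at the lower-left of the bounding box.
Web: 0.8 × 30, A = 24 cm², x = 0.4 cm, Ī = 1.28 cm⁴.
Top flange (beyond web): 4.7 × 1.6, A = 7.52 cm², x = 3.15 cm, Ī = 13.8431 cm⁴.
Bottom flange (beyond web): 4.7 × 1.6, A = 7.52 cm², x = 3.15 cm, Ī = 13.8431 cm⁴.
Centroid: x̄ = ΣA·x / ΣA = 1.45943 cm.
Transfer each piece to the centroidal y-axis using Ī + A·d² with d = x − 1.45943:
  web: d = -1.05943 cm → contributes +28.2172 cm⁴
  top flange (beyond web): d = 1.69057 cm → contributes +35.3355 cm⁴
  bottom flange (beyond web): d = 1.69057 cm → contributes +35.3355 cm⁴
Total I = 98.8883 cm⁴.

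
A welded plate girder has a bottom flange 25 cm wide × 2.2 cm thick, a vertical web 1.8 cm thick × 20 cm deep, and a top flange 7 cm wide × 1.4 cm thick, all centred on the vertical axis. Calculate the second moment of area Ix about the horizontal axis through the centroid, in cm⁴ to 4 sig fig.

Ix ≈ 6586 cm⁴

Split into non-overlapping primitives; take the origin at the lower-left of the bounding box.
Bottom plate: 25 × 2.2, A = 55 cm², y = 1.1 cm, Ī = 22.1833 cm⁴.
Web plate: 1.8 × 20, A = 36 cm², y = 12.2 cm, Ī = 1 200 cm⁴.
Top plate: 7 × 1.4, A = 9.8 cm², y = 22.9 cm, Ī = 1.60067 cm⁴.
Centroid: ȳ = ΣA·y / ΣA = 7.18373 cm.
Transfer each piece to the horizontal axis through the centroid using Ī + A·d² with d = y − 7.18373:
  bottom plate: d = -6.08373 cm → contributes +2057.83 cm⁴
  web plate: d = 5.01627 cm → contributes +2105.87 cm⁴
  top plate: d = 15.7163 cm → contributes +2422.21 cm⁴
Total I = 6585.91 cm⁴.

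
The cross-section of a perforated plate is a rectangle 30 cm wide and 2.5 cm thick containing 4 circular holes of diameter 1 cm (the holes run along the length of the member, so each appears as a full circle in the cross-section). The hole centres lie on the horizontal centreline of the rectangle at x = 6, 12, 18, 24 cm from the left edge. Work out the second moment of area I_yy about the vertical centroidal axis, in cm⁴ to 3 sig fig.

Split into non-overlapping primitives; take the origin at the lower-left of the bounding box.
Plate: 30 × 2.5, A = 75 cm², x = 15 cm, Ī = 5 625 cm⁴.
Hole 1 (subtracted): ⌀1, A = 0.7854 cm², x = 6 cm, Ī = 0.049087 cm⁴.
Hole 2 (subtracted): ⌀1, A = 0.7854 cm², x = 12 cm, Ī = 0.049087 cm⁴.
Hole 3 (subtracted): ⌀1, A = 0.7854 cm², x = 18 cm, Ī = 0.049087 cm⁴.
Hole 4 (subtracted): ⌀1, A = 0.7854 cm², x = 24 cm, Ī = 0.049087 cm⁴.
By symmetry the centroid is at mid-width, x̄ = 15 cm.
Transfer each piece to the vertical centroidal axis using Ī + A·d² with d = x − 15:
  plate: d = 0 cm → contributes +5 625 cm⁴
  hole 1: d = -9 cm → contributes −63.666 cm⁴
  hole 2: d = -3 cm → contributes −7.1177 cm⁴
  hole 3: d = 3 cm → contributes −7.1177 cm⁴
  hole 4: d = 9 cm → contributes −63.666 cm⁴
Total I = 5483.4 cm⁴.

I_yy ≈ 5480 cm⁴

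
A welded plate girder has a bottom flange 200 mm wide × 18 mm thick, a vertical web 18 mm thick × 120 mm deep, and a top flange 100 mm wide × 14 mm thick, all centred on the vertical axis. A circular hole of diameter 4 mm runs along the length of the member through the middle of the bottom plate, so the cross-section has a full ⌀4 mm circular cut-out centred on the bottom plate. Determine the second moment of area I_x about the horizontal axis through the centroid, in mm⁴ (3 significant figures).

I_x ≈ 2.28 × 10⁷ mm⁴

Decompose the section into non-overlapping parts with the origin at the bottom-left of its bounding rectangle.
Bottom plate: 200 × 18, A = 3 600 mm², y = 9 mm, Ī = 97 200 mm⁴.
Web plate: 18 × 120, A = 2 160 mm², y = 78 mm, Ī = 2 592 000 mm⁴.
Top plate: 100 × 14, A = 1 400 mm², y = 145 mm, Ī = 22 867 mm⁴.
Hole (subtracted): ⌀4, A = 12.566 mm², y = 9 mm, Ī = 12.566 mm⁴.
Centroid: ȳ = ΣA·y / ΣA = 56.491 mm.
Transfer each piece to the horizontal axis through the centroid using Ī + A·d² with d = y − 56.491:
  bottom plate: d = -47.491 mm → contributes +8 216 681 mm⁴
  web plate: d = 21.509 mm → contributes +3 591 280 mm⁴
  top plate: d = 88.509 mm → contributes +10 990 204 mm⁴
  hole: d = -47.491 mm → contributes −28 355 mm⁴
Total I = 22 769 811 mm⁴.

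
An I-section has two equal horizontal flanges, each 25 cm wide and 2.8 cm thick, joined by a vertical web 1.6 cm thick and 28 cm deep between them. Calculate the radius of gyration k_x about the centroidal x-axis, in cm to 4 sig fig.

Treat the section as a set of non-overlapping primitives; coordinates are from the bounding-box lower-left.
Bottom flange: 25 × 2.8, A = 70 cm², y = 1.4 cm, Ī = 45.7333 cm⁴.
Web: 1.6 × 28, A = 44.8 cm², y = 16.8 cm, Ī = 2926.93 cm⁴.
Top flange: 25 × 2.8, A = 70 cm², y = 32.2 cm, Ī = 45.7333 cm⁴.
By symmetry the centroid is at mid-height, ȳ = 16.8 cm.
Transfer each piece to the centroidal x-axis using Ī + A·d² with d = y − 16.8:
  bottom flange: d = -15.4 cm → contributes +16646.9 cm⁴
  web: d = 0 cm → contributes +2926.93 cm⁴
  top flange: d = 15.4 cm → contributes +16646.9 cm⁴
Total I = 36220.8 cm⁴.
Radius of gyration: k = √(I/A) = √(36220.8 / 184.8) = 14 cm.

k_x ≈ 14.00 cm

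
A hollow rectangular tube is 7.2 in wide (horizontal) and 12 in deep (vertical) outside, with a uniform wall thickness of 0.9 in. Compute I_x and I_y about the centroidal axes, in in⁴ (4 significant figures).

Break the section into simple shapes (no overlaps), measuring from the bottom-left corner of the bounding box.
Outer rectangle: 7.2 × 12, A = 86.4 in², y = 6 in, Ī = 1036.8 in⁴.
Inner void (subtracted): 5.4 × 10.2, A = 55.08 in², y = 6 in, Ī = 477.544 in⁴.
By symmetry the centroid is at mid-height, ȳ = 6 in.
All pieces are centred on the centroidal x-axis, so I = ΣĪ (holes subtracted) = 559.256 in⁴.
Repeating about the centroidal y-axis gives I_y = 239.404 in⁴.

I_x ≈ 559.3 in⁴, I_y ≈ 239.4 in⁴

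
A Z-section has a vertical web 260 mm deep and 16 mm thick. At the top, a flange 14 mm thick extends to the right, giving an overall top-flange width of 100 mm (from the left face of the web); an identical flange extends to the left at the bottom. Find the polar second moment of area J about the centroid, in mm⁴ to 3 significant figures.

J ≈ 6.64 × 10⁷ mm⁴

Break the section into simple shapes (no overlaps), measuring from the bottom-left corner of the bounding box.
Web: 16 × 260, A = 4 160 mm², y = 130 mm, Ī = 23 434 667 mm⁴.
Top flange (beyond web): 84 × 14, A = 1 176 mm², y = 253 mm, Ī = 19 208 mm⁴.
Bottom flange (beyond web): 84 × 14, A = 1 176 mm², y = 7 mm, Ī = 19 208 mm⁴.
Centroid: ȳ = ΣA·y / ΣA = 130 mm.
Transfer each piece to the centroidal x-axis using Ī + A·d² with d = y − 130:
  web: d = 0 mm → contributes +23 434 667 mm⁴
  top flange (beyond web): d = 123 mm → contributes +17 810 912 mm⁴
  bottom flange (beyond web): d = -123 mm → contributes +17 810 912 mm⁴
Total I = 59 056 491 mm⁴.
For the y-axis: x̄ = 92 mm.
Repeating about the centroidal y-axis gives I_y = 7 351 723 mm⁴.
Polar second moment: J = I_x + I_y = 66 408 213 mm⁴.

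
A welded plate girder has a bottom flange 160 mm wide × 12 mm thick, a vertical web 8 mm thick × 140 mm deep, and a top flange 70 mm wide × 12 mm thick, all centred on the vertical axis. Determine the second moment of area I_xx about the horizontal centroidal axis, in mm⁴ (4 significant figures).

Treat the section as a set of non-overlapping primitives; coordinates are from the bounding-box lower-left.
Bottom plate: 160 × 12, A = 1 920 mm², y = 6 mm, Ī = 23 040 mm⁴.
Web plate: 8 × 140, A = 1 120 mm², y = 82 mm, Ī = 1 829 333 mm⁴.
Top plate: 70 × 12, A = 840 mm², y = 158 mm, Ī = 10 080 mm⁴.
Centroid: ȳ = ΣA·y / ΣA = 60.8454 mm.
Transfer each piece to the horizontal centroidal axis using Ī + A·d² with d = y − 60.8454:
  bottom plate: d = -54.8454 mm → contributes +5 798 426 mm⁴
  web plate: d = 21.1546 mm → contributes +2 330 554 mm⁴
  top plate: d = 97.1546 mm → contributes +7 938 860 mm⁴
Total I = 16 067 841 mm⁴.

I_xx ≈ 1.607 × 10⁷ mm⁴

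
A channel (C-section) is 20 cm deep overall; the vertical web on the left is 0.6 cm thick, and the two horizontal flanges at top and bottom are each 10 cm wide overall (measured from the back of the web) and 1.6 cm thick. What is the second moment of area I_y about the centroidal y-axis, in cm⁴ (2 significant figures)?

Decompose the section into non-overlapping parts with the origin at the bottom-left of its bounding rectangle.
Web: 0.6 × 20, A = 12 cm², x = 0.3 cm, Ī = 0.36 cm⁴.
Top flange (beyond web): 9.4 × 1.6, A = 15.04 cm², x = 5.3 cm, Ī = 110.7 cm⁴.
Bottom flange (beyond web): 9.4 × 1.6, A = 15.04 cm², x = 5.3 cm, Ī = 110.7 cm⁴.
Centroid: x̄ = ΣA·x / ΣA = 3.874 cm.
Transfer each piece to the centroidal y-axis using Ī + A·d² with d = x − 3.874:
  web: d = -3.574 cm → contributes +153.7 cm⁴
  top flange (beyond web): d = 1.426 cm → contributes +141.3 cm⁴
  bottom flange (beyond web): d = 1.426 cm → contributes +141.3 cm⁴
Total I = 436.3 cm⁴.

I_y ≈ 440 cm⁴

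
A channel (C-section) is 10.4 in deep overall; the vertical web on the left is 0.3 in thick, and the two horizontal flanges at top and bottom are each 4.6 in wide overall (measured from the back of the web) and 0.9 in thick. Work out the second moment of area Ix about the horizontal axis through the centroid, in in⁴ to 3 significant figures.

Ix ≈ 203 in⁴

Break the section into simple shapes (no overlaps), measuring from the bottom-left corner of the bounding box.
Web: 0.3 × 10.4, A = 3.12 in², y = 5.2 in, Ī = 28.122 in⁴.
Top flange (beyond web): 4.3 × 0.9, A = 3.87 in², y = 9.95 in, Ī = 0.26123 in⁴.
Bottom flange (beyond web): 4.3 × 0.9, A = 3.87 in², y = 0.45 in, Ī = 0.26123 in⁴.
By symmetry the centroid is at mid-height, ȳ = 5.2 in.
Transfer each piece to the horizontal axis through the centroid using Ī + A·d² with d = y − 5.2:
  web: d = 0 in → contributes +28.122 in⁴
  top flange (beyond web): d = 4.75 in → contributes +87.578 in⁴
  bottom flange (beyond web): d = -4.75 in → contributes +87.578 in⁴
Total I = 203.28 in⁴.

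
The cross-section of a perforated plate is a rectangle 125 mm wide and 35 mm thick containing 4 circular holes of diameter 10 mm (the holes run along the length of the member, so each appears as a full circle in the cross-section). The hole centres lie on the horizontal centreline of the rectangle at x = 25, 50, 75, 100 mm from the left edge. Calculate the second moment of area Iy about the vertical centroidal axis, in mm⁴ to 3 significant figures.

Iy ≈ 5.45 × 10⁶ mm⁴

Split into non-overlapping primitives; take the origin at the lower-left of the bounding box.
Plate: 125 × 35, A = 4 375 mm², x = 62.5 mm, Ī = 5 696 615 mm⁴.
Hole 1 (subtracted): ⌀10, A = 78.54 mm², x = 25 mm, Ī = 490.87 mm⁴.
Hole 2 (subtracted): ⌀10, A = 78.54 mm², x = 50 mm, Ī = 490.87 mm⁴.
Hole 3 (subtracted): ⌀10, A = 78.54 mm², x = 75 mm, Ī = 490.87 mm⁴.
Hole 4 (subtracted): ⌀10, A = 78.54 mm², x = 100 mm, Ī = 490.87 mm⁴.
By symmetry the centroid is at mid-width, x̄ = 62.5 mm.
Transfer each piece to the vertical centroidal axis using Ī + A·d² with d = x − 62.5:
  plate: d = 0 mm → contributes +5 696 615 mm⁴
  hole 1: d = -37.5 mm → contributes −110 937 mm⁴
  hole 2: d = -12.5 mm → contributes −12 763 mm⁴
  hole 3: d = 12.5 mm → contributes −12 763 mm⁴
  hole 4: d = 37.5 mm → contributes −110 937 mm⁴
Total I = 5 449 214 mm⁴.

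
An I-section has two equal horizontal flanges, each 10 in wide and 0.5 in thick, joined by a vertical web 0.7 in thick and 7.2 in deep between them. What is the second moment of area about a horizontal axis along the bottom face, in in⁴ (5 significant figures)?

I_base ≈ 423.03 in⁴

Break the section into simple shapes (no overlaps), measuring from the bottom-left corner of the bounding box.
Bottom flange: 10 × 0.5, A = 5 in², y = 0.25 in, Ī = 0.1041667 in⁴.
Web: 0.7 × 7.2, A = 5.04 in², y = 4.1 in, Ī = 21.7728 in⁴.
Top flange: 10 × 0.5, A = 5 in², y = 7.95 in, Ī = 0.1041667 in⁴.
Transfer each piece to the bottom edge using Ī + A·d² with d = y − 0:
  bottom flange: d = 0.25 in → contributes +0.4166667 in⁴
  web: d = 4.1 in → contributes +106.4952 in⁴
  top flange: d = 7.95 in → contributes +316.1167 in⁴
Total I = 423.0285 in⁴.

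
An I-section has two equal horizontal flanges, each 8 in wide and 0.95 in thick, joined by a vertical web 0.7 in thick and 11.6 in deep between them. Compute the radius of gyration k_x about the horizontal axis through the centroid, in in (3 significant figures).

k_x ≈ 5.44 in

Split into non-overlapping primitives; take the origin at the lower-left of the bounding box.
Bottom flange: 8 × 0.95, A = 7.6 in², y = 0.475 in, Ī = 0.57158 in⁴.
Web: 0.7 × 11.6, A = 8.12 in², y = 6.75 in, Ī = 91.052 in⁴.
Top flange: 8 × 0.95, A = 7.6 in², y = 13.025 in, Ī = 0.57158 in⁴.
By symmetry the centroid is at mid-height, ȳ = 6.75 in.
Transfer each piece to the horizontal axis through the centroid using Ī + A·d² with d = y − 6.75:
  bottom flange: d = -6.275 in → contributes +299.83 in⁴
  web: d = 0 in → contributes +91.052 in⁴
  top flange: d = 6.275 in → contributes +299.83 in⁴
Total I = 690.7 in⁴.
Radius of gyration: k = √(I/A) = √(690.7 / 23.32) = 5.4423 in.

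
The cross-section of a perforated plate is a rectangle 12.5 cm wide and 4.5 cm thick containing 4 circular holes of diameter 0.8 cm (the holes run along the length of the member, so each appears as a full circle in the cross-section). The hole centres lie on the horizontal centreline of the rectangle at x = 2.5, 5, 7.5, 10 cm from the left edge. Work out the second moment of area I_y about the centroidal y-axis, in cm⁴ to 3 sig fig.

Treat the section as a set of non-overlapping primitives; coordinates are from the bounding-box lower-left.
Plate: 12.5 × 4.5, A = 56.25 cm², x = 6.25 cm, Ī = 732.42 cm⁴.
Hole 1 (subtracted): ⌀0.8, A = 0.50265 cm², x = 2.5 cm, Ī = 0.020106 cm⁴.
Hole 2 (subtracted): ⌀0.8, A = 0.50265 cm², x = 5 cm, Ī = 0.020106 cm⁴.
Hole 3 (subtracted): ⌀0.8, A = 0.50265 cm², x = 7.5 cm, Ī = 0.020106 cm⁴.
Hole 4 (subtracted): ⌀0.8, A = 0.50265 cm², x = 10 cm, Ī = 0.020106 cm⁴.
By symmetry the centroid is at mid-width, x̄ = 6.25 cm.
Transfer each piece to the centroidal y-axis using Ī + A·d² with d = x − 6.25:
  plate: d = 0 cm → contributes +732.42 cm⁴
  hole 1: d = -3.75 cm → contributes −7.0887 cm⁴
  hole 2: d = -1.25 cm → contributes −0.8055 cm⁴
  hole 3: d = 1.25 cm → contributes −0.8055 cm⁴
  hole 4: d = 3.75 cm → contributes −7.0887 cm⁴
Total I = 716.63 cm⁴.

I_y ≈ 717 cm⁴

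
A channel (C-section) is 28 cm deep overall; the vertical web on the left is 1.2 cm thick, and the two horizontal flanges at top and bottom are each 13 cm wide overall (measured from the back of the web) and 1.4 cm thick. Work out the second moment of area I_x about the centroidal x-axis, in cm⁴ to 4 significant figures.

I_x ≈ 8045 cm⁴

Treat the section as a set of non-overlapping primitives; coordinates are from the bounding-box lower-left.
Web: 1.2 × 28, A = 33.6 cm², y = 14 cm, Ī = 2195.2 cm⁴.
Top flange (beyond web): 11.8 × 1.4, A = 16.52 cm², y = 27.3 cm, Ī = 2.69827 cm⁴.
Bottom flange (beyond web): 11.8 × 1.4, A = 16.52 cm², y = 0.7 cm, Ī = 2.69827 cm⁴.
By symmetry the centroid is at mid-height, ȳ = 14 cm.
Transfer each piece to the centroidal x-axis using Ī + A·d² with d = y − 14:
  web: d = 0 cm → contributes +2195.2 cm⁴
  top flange (beyond web): d = 13.3 cm → contributes +2924.92 cm⁴
  bottom flange (beyond web): d = -13.3 cm → contributes +2924.92 cm⁴
Total I = 8045.04 cm⁴.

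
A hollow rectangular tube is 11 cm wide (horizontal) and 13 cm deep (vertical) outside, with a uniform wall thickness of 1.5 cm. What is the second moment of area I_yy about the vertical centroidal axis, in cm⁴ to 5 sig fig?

Split into non-overlapping primitives; take the origin at the lower-left of the bounding box.
Outer rectangle: 11 × 13, A = 143 cm², x = 5.5 cm, Ī = 1441.917 cm⁴.
Inner void (subtracted): 8 × 10, A = 80 cm², x = 5.5 cm, Ī = 426.6667 cm⁴.
By symmetry the centroid is at mid-width, x̄ = 5.5 cm.
All pieces are centred on the vertical centroidal axis, so I = ΣĪ (holes subtracted) = 1015.25 cm⁴.

I_yy ≈ 1015.3 cm⁴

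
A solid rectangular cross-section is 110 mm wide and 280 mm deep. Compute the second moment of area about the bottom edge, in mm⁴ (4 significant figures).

The section: 110 × 280, A = 30 800 mm², y = 140 mm, Ī = 201 226 667 mm⁴.
Transfer it to a horizontal axis along the bottom face using Ī + A·d² with d = y − 0:
  the section: d = 140 mm → contributes +804 906 667 mm⁴
Total I = 804 906 667 mm⁴.

I_base ≈ 8.049 × 10⁸ mm⁴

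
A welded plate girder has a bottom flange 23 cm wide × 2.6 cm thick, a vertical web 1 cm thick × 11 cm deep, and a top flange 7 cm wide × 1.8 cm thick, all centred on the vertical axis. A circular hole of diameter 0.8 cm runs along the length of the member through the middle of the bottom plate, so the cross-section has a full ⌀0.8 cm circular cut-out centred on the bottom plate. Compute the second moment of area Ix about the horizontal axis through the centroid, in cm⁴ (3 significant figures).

Ix ≈ 2150 cm⁴

Decompose the section into non-overlapping parts with the origin at the bottom-left of its bounding rectangle.
Bottom plate: 23 × 2.6, A = 59.8 cm², y = 1.3 cm, Ī = 33.687 cm⁴.
Web plate: 1 × 11, A = 11 cm², y = 8.1 cm, Ī = 110.92 cm⁴.
Top plate: 7 × 1.8, A = 12.6 cm², y = 14.5 cm, Ī = 3.402 cm⁴.
Hole (subtracted): ⌀0.8, A = 0.50265 cm², y = 1.3 cm, Ī = 0.020106 cm⁴.
Centroid: ȳ = ΣA·y / ΣA = 4.2087 cm.
Transfer each piece to the horizontal axis through the centroid using Ī + A·d² with d = y − 4.2087:
  bottom plate: d = -2.9087 cm → contributes +539.61 cm⁴
  web plate: d = 3.8913 cm → contributes +277.48 cm⁴
  top plate: d = 10.291 cm → contributes +1337.9 cm⁴
  hole: d = -2.9087 cm → contributes −4.2727 cm⁴
Total I = 2150.7 cm⁴.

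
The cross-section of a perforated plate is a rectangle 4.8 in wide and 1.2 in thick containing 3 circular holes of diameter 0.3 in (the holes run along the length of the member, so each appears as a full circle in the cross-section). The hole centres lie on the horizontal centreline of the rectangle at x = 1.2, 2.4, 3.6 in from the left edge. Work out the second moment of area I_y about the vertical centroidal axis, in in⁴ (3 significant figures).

I_y ≈ 10.9 in⁴

Decompose the section into non-overlapping parts with the origin at the bottom-left of its bounding rectangle.
Plate: 4.8 × 1.2, A = 5.76 in², x = 2.4 in, Ī = 11.059 in⁴.
Hole 1 (subtracted): ⌀0.3, A = 0.070686 in², x = 1.2 in, Ī = 0.00039761 in⁴.
Hole 2 (subtracted): ⌀0.3, A = 0.070686 in², x = 2.4 in, Ī = 0.00039761 in⁴.
Hole 3 (subtracted): ⌀0.3, A = 0.070686 in², x = 3.6 in, Ī = 0.00039761 in⁴.
By symmetry the centroid is at mid-width, x̄ = 2.4 in.
Transfer each piece to the vertical centroidal axis using Ī + A·d² with d = x − 2.4:
  plate: d = 0 in → contributes +11.059 in⁴
  hole 1: d = -1.2 in → contributes −0.10219 in⁴
  hole 2: d = 0 in → contributes −0.00039761 in⁴
  hole 3: d = 1.2 in → contributes −0.10219 in⁴
Total I = 10.854 in⁴.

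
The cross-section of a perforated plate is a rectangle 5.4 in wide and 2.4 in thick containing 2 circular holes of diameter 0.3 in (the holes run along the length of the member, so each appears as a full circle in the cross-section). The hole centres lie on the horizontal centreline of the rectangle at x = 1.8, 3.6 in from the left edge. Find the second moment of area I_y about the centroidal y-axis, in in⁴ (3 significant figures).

I_y ≈ 31.4 in⁴

Break the section into simple shapes (no overlaps), measuring from the bottom-left corner of the bounding box.
Plate: 5.4 × 2.4, A = 12.96 in², x = 2.7 in, Ī = 31.493 in⁴.
Hole 1 (subtracted): ⌀0.3, A = 0.070686 in², x = 1.8 in, Ī = 0.00039761 in⁴.
Hole 2 (subtracted): ⌀0.3, A = 0.070686 in², x = 3.6 in, Ī = 0.00039761 in⁴.
By symmetry the centroid is at mid-width, x̄ = 2.7 in.
Transfer each piece to the centroidal y-axis using Ī + A·d² with d = x − 2.7:
  plate: d = 0 in → contributes +31.493 in⁴
  hole 1: d = -0.9 in → contributes −0.057653 in⁴
  hole 2: d = 0.9 in → contributes −0.057653 in⁴
Total I = 31.377 in⁴.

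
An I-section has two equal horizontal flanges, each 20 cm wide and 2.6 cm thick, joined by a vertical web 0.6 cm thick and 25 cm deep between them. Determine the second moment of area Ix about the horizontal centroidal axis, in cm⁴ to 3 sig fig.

Split into non-overlapping primitives; take the origin at the lower-left of the bounding box.
Bottom flange: 20 × 2.6, A = 52 cm², y = 1.3 cm, Ī = 29.293 cm⁴.
Web: 0.6 × 25, A = 15 cm², y = 15.1 cm, Ī = 781.25 cm⁴.
Top flange: 20 × 2.6, A = 52 cm², y = 28.9 cm, Ī = 29.293 cm⁴.
By symmetry the centroid is at mid-height, ȳ = 15.1 cm.
Transfer each piece to the horizontal centroidal axis using Ī + A·d² with d = y − 15.1:
  bottom flange: d = -13.8 cm → contributes +9932.2 cm⁴
  web: d = 0 cm → contributes +781.25 cm⁴
  top flange: d = 13.8 cm → contributes +9932.2 cm⁴
Total I = 20 646 cm⁴.

Ix ≈ 2.06 × 10⁴ cm⁴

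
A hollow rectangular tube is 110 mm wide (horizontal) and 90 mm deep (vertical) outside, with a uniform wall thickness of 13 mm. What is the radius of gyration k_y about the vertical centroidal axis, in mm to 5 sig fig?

Split into non-overlapping primitives; take the origin at the lower-left of the bounding box.
Outer rectangle: 110 × 90, A = 9 900 mm², x = 55 mm, Ī = 9 982 500 mm⁴.
Inner void (subtracted): 84 × 64, A = 5 376 mm², x = 55 mm, Ī = 3 161 088 mm⁴.
By symmetry the centroid is at mid-width, x̄ = 55 mm.
All pieces are centred on the vertical centroidal axis, so I = ΣĪ (holes subtracted) = 6 821 412 mm⁴.
Radius of gyration: k = √(I/A) = √(6 821 412 / 4 524) = 38.83076 mm.

k_y ≈ 38.831 mm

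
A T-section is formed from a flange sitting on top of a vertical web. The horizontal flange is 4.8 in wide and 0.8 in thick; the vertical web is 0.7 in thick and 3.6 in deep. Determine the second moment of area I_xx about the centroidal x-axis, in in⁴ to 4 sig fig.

Break the section into simple shapes (no overlaps), measuring from the bottom-left corner of the bounding box.
Flange: 4.8 × 0.8, A = 3.84 in², y = 4 in, Ī = 0.2048 in⁴.
Web: 0.7 × 3.6, A = 2.52 in², y = 1.8 in, Ī = 2.7216 in⁴.
Centroid: ȳ = ΣA·y / ΣA = 3.1283 in.
Transfer each piece to the centroidal x-axis using Ī + A·d² with d = y − 3.1283:
  flange: d = 0.871698 in → contributes +3.12265 in⁴
  web: d = -1.3283 in → contributes +7.16785 in⁴
Total I = 10.2905 in⁴.

I_xx ≈ 10.29 in⁴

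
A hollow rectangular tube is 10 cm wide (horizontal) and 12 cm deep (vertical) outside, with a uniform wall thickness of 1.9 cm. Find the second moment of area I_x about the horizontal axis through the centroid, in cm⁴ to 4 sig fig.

Split into non-overlapping primitives; take the origin at the lower-left of the bounding box.
Outer rectangle: 10 × 12, A = 120 cm², y = 6 cm, Ī = 1 440 cm⁴.
Inner void (subtracted): 6.2 × 8.2, A = 50.84 cm², y = 6 cm, Ī = 284.873 cm⁴.
By symmetry the centroid is at mid-height, ȳ = 6 cm.
All pieces are centred on the horizontal axis through the centroid, so I = ΣĪ (holes subtracted) = 1155.13 cm⁴.

I_x ≈ 1155 cm⁴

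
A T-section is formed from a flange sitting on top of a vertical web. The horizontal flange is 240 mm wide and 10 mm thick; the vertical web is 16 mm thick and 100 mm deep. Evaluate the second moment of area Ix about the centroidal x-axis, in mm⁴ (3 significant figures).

Split into non-overlapping primitives; take the origin at the lower-left of the bounding box.
Flange: 240 × 10, A = 2 400 mm², y = 105 mm, Ī = 20 000 mm⁴.
Web: 16 × 100, A = 1 600 mm², y = 50 mm, Ī = 1 333 333 mm⁴.
Centroid: ȳ = ΣA·y / ΣA = 83 mm.
Transfer each piece to the centroidal x-axis using Ī + A·d² with d = y − 83:
  flange: d = 22 mm → contributes +1 181 600 mm⁴
  web: d = -33 mm → contributes +3 075 733 mm⁴
Total I = 4 257 333 mm⁴.

Ix ≈ 4.26 × 10⁶ mm⁴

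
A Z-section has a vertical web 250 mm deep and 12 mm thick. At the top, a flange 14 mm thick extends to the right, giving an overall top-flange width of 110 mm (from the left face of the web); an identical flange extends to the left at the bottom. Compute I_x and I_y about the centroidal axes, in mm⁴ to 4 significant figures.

Decompose the section into non-overlapping parts with the origin at the bottom-left of its bounding rectangle.
Web: 12 × 250, A = 3 000 mm², y = 125 mm, Ī = 15 625 000 mm⁴.
Top flange (beyond web): 98 × 14, A = 1 372 mm², y = 243 mm, Ī = 22409.3 mm⁴.
Bottom flange (beyond web): 98 × 14, A = 1 372 mm², y = 7 mm, Ī = 22409.3 mm⁴.
Centroid: ȳ = ΣA·y / ΣA = 125 mm.
Transfer each piece to the centroidal x-axis using Ī + A·d² with d = y − 125:
  web: d = 0 mm → contributes +15 625 000 mm⁴
  top flange (beyond web): d = 118 mm → contributes +19 126 137 mm⁴
  bottom flange (beyond web): d = -118 mm → contributes +19 126 137 mm⁴
Total I = 53 877 275 mm⁴.
For the y-axis: x̄ = 104 mm.
Repeating about the centroidal y-axis gives I_y = 10 532 715 mm⁴.

I_x ≈ 5.388 × 10⁷ mm⁴, I_y ≈ 1.053 × 10⁷ mm⁴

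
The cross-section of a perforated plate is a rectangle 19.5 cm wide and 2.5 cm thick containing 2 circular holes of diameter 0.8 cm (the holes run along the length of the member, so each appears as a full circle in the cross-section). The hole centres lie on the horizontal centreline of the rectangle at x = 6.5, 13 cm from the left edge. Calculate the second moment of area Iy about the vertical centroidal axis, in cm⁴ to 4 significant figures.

Decompose the section into non-overlapping parts with the origin at the bottom-left of its bounding rectangle.
Plate: 19.5 × 2.5, A = 48.75 cm², x = 9.75 cm, Ī = 1544.77 cm⁴.
Hole 1 (subtracted): ⌀0.8, A = 0.502655 cm², x = 6.5 cm, Ī = 0.0201062 cm⁴.
Hole 2 (subtracted): ⌀0.8, A = 0.502655 cm², x = 13 cm, Ī = 0.0201062 cm⁴.
By symmetry the centroid is at mid-width, x̄ = 9.75 cm.
Transfer each piece to the vertical centroidal axis using Ī + A·d² with d = x − 9.75:
  plate: d = 0 cm → contributes +1544.77 cm⁴
  hole 1: d = -3.25 cm → contributes −5.3294 cm⁴
  hole 2: d = 3.25 cm → contributes −5.3294 cm⁴
Total I = 1534.11 cm⁴.

Iy ≈ 1534 cm⁴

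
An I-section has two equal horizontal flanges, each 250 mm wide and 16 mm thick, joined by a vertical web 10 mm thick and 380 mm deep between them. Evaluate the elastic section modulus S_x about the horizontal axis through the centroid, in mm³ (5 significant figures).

Split into non-overlapping primitives; take the origin at the lower-left of the bounding box.
Bottom flange: 250 × 16, A = 4 000 mm², y = 8 mm, Ī = 85333.33 mm⁴.
Web: 10 × 380, A = 3 800 mm², y = 206 mm, Ī = 45 726 667 mm⁴.
Top flange: 250 × 16, A = 4 000 mm², y = 404 mm, Ī = 85333.33 mm⁴.
By symmetry the centroid is at mid-height, ȳ = 206 mm.
Transfer each piece to the horizontal axis through the centroid using Ī + A·d² with d = y − 206:
  bottom flange: d = -198 mm → contributes +156 901 333 mm⁴
  web: d = 0 mm → contributes +45 726 667 mm⁴
  top flange: d = 198 mm → contributes +156 901 333 mm⁴
Total I = 359 529 333 mm⁴.
Extreme fibre distance c = 206 mm; S = I/c = 1 745 288 mm³.

S_x ≈ 1.7453 × 10⁶ mm³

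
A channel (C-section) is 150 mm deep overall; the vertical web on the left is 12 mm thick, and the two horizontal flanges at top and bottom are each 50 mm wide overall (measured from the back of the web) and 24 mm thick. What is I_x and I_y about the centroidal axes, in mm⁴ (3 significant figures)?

Treat the section as a set of non-overlapping primitives; coordinates are from the bounding-box lower-left.
Web: 12 × 150, A = 1 800 mm², y = 75 mm, Ī = 3 375 000 mm⁴.
Top flange (beyond web): 38 × 24, A = 912 mm², y = 138 mm, Ī = 43 776 mm⁴.
Bottom flange (beyond web): 38 × 24, A = 912 mm², y = 12 mm, Ī = 43 776 mm⁴.
By symmetry the centroid is at mid-height, ȳ = 75 mm.
Transfer each piece to the centroidal x-axis using Ī + A·d² with d = y − 75:
  web: d = 0 mm → contributes +3 375 000 mm⁴
  top flange (beyond web): d = 63 mm → contributes +3 663 504 mm⁴
  bottom flange (beyond web): d = -63 mm → contributes +3 663 504 mm⁴
Total I = 10 702 008 mm⁴.
For the y-axis: x̄ = 18.583 mm.
Repeating about the centroidal y-axis gives I_y = 807 313 mm⁴.

I_x ≈ 1.07 × 10⁷ mm⁴, I_y ≈ 8.07 × 10⁵ mm⁴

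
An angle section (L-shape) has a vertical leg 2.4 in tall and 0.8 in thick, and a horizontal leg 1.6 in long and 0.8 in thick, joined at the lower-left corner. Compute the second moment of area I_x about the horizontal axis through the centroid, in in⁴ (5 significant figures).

I_x ≈ 1.2629 in⁴

Split into non-overlapping primitives; take the origin at the lower-left of the bounding box.
Vertical leg: 0.8 × 2.4, A = 1.92 in², y = 1.2 in, Ī = 0.9216 in⁴.
Horizontal leg (remainder): 0.8 × 0.8, A = 0.64 in², y = 0.4 in, Ī = 0.03413333 in⁴.
Centroid: ȳ = ΣA·y / ΣA = 1 in.
Transfer each piece to the horizontal axis through the centroid using Ī + A·d² with d = y − 1:
  vertical leg: d = 0.2 in → contributes +0.9984 in⁴
  horizontal leg (remainder): d = -0.6 in → contributes +0.2645333 in⁴
Total I = 1.262933 in⁴.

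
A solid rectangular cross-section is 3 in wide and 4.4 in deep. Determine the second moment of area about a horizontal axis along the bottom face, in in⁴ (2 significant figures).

The section: 3 × 4.4, A = 13.2 in², y = 2.2 in, Ī = 21.3 in⁴.
Transfer it to a horizontal axis along the bottom face using Ī + A·d² with d = y − 0:
  the section: d = 2.2 in → contributes +85.18 in⁴
Total I = 85.18 in⁴.

I_base ≈ 85 in⁴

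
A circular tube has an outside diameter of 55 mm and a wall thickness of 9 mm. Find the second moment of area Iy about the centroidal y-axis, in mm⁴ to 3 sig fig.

Iy ≈ 3.57 × 10⁵ mm⁴

Decompose the section into non-overlapping parts with the origin at the bottom-left of its bounding rectangle.
Outer circle: ⌀55, A = 2375.8 mm², x = 27.5 mm, Ī = 449 180 mm⁴.
Bore (subtracted): ⌀37, A = 1075.2 mm², x = 27.5 mm, Ī = 91 998 mm⁴.
By symmetry the centroid is at mid-width, x̄ = 27.5 mm.
All pieces are centred on the centroidal y-axis, so I = ΣĪ (holes subtracted) = 357 183 mm⁴.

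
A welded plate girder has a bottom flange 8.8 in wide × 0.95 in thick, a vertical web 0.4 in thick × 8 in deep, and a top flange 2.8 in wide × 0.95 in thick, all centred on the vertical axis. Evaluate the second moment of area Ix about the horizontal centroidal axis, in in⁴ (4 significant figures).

Ix ≈ 192.8 in⁴

Treat the section as a set of non-overlapping primitives; coordinates are from the bounding-box lower-left.
Bottom plate: 8.8 × 0.95, A = 8.36 in², y = 0.475 in, Ī = 0.628742 in⁴.
Web plate: 0.4 × 8, A = 3.2 in², y = 4.95 in, Ī = 17.0667 in⁴.
Top plate: 2.8 × 0.95, A = 2.66 in², y = 9.425 in, Ī = 0.200054 in⁴.
Centroid: ȳ = ΣA·y / ΣA = 3.15622 in.
Transfer each piece to the horizontal centroidal axis using Ī + A·d² with d = y − 3.15622:
  bottom plate: d = -2.68122 in → contributes +60.7284 in⁴
  web plate: d = 1.79378 in → contributes +27.3631 in⁴
  top plate: d = 6.26878 in → contributes +104.732 in⁴
Total I = 192.823 in⁴.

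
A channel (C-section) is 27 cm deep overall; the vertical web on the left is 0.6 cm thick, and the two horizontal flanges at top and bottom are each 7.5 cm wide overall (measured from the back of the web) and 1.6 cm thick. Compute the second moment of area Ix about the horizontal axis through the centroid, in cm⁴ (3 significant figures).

Ix ≈ 4550 cm⁴

Decompose the section into non-overlapping parts with the origin at the bottom-left of its bounding rectangle.
Web: 0.6 × 27, A = 16.2 cm², y = 13.5 cm, Ī = 984.15 cm⁴.
Top flange (beyond web): 6.9 × 1.6, A = 11.04 cm², y = 26.2 cm, Ī = 2.3552 cm⁴.
Bottom flange (beyond web): 6.9 × 1.6, A = 11.04 cm², y = 0.8 cm, Ī = 2.3552 cm⁴.
By symmetry the centroid is at mid-height, ȳ = 13.5 cm.
Transfer each piece to the horizontal axis through the centroid using Ī + A·d² with d = y − 13.5:
  web: d = 0 cm → contributes +984.15 cm⁴
  top flange (beyond web): d = 12.7 cm → contributes +1 783 cm⁴
  bottom flange (beyond web): d = -12.7 cm → contributes +1 783 cm⁴
Total I = 4550.1 cm⁴.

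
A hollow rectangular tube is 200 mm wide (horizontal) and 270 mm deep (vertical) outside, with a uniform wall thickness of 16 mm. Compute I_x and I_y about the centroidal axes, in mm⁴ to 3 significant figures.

Decompose the section into non-overlapping parts with the origin at the bottom-left of its bounding rectangle.
Outer rectangle: 200 × 270, A = 54 000 mm², y = 135 mm, Ī = 328 050 000 mm⁴.
Inner void (subtracted): 168 × 238, A = 39 984 mm², y = 135 mm, Ī = 188 737 808 mm⁴.
By symmetry the centroid is at mid-height, ȳ = 135 mm.
All pieces are centred on the centroidal x-axis, so I = ΣĪ (holes subtracted) = 139 312 192 mm⁴.
Repeating about the centroidal y-axis gives I_y = 85 957 632 mm⁴.

I_x ≈ 1.39 × 10⁸ mm⁴, I_y ≈ 8.60 × 10⁷ mm⁴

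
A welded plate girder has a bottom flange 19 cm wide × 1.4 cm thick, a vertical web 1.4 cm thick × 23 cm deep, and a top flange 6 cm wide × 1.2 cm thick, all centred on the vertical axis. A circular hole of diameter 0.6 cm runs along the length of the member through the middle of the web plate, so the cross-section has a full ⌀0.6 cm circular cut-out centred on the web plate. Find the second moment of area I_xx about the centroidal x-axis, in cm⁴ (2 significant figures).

I_xx ≈ 5600 cm⁴

Treat the section as a set of non-overlapping primitives; coordinates are from the bounding-box lower-left.
Bottom plate: 19 × 1.4, A = 26.6 cm², y = 0.7 cm, Ī = 4.345 cm⁴.
Web plate: 1.4 × 23, A = 32.2 cm², y = 12.9 cm, Ī = 1 419 cm⁴.
Top plate: 6 × 1.2, A = 7.2 cm², y = 25 cm, Ī = 0.864 cm⁴.
Hole (subtracted): ⌀0.6, A = 0.2827 cm², y = 12.9 cm, Ī = 0.006362 cm⁴.
Centroid: ȳ = ΣA·y / ΣA = 9.288 cm.
Transfer each piece to the centroidal x-axis using Ī + A·d² with d = y − 9.288:
  bottom plate: d = -8.588 cm → contributes +1 966 cm⁴
  web plate: d = 3.612 cm → contributes +1 840 cm⁴
  top plate: d = 15.71 cm → contributes +1 778 cm⁴
  hole: d = 3.612 cm → contributes −3.696 cm⁴
Total I = 5 580 cm⁴.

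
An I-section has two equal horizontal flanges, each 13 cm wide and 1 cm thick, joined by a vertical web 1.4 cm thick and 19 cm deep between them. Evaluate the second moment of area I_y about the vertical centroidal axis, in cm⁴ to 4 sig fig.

Decompose the section into non-overlapping parts with the origin at the bottom-left of its bounding rectangle.
Bottom flange: 13 × 1, A = 13 cm², x = 6.5 cm, Ī = 183.083 cm⁴.
Web: 1.4 × 19, A = 26.6 cm², x = 6.5 cm, Ī = 4.34467 cm⁴.
Top flange: 13 × 1, A = 13 cm², x = 6.5 cm, Ī = 183.083 cm⁴.
By symmetry the centroid is at mid-width, x̄ = 6.5 cm.
All pieces are centred on the vertical centroidal axis, so I = ΣĪ = 370.511 cm⁴.

I_y ≈ 370.5 cm⁴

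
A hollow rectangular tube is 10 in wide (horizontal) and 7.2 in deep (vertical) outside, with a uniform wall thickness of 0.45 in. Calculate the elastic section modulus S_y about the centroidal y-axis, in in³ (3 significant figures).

Treat the section as a set of non-overlapping primitives; coordinates are from the bounding-box lower-left.
Outer rectangle: 10 × 7.2, A = 72 in², x = 5 in, Ī = 600 in⁴.
Inner void (subtracted): 9.1 × 6.3, A = 57.33 in², x = 5 in, Ī = 395.62 in⁴.
By symmetry the centroid is at mid-width, x̄ = 5 in.
All pieces are centred on the centroidal y-axis, so I = ΣĪ (holes subtracted) = 204.38 in⁴.
Extreme fibre distance c = 5 in; S = I/c = 40.875 in³.

S_y ≈ 40.9 in³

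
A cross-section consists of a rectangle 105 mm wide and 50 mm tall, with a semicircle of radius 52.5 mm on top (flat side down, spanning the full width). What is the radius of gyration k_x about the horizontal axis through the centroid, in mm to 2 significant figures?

Break the section into simple shapes (no overlaps), measuring from the bottom-left corner of the bounding box.
Rectangular body: 105 × 50, A = 5 250 mm², y = 25 mm, Ī = 1 093 750 mm⁴.
Semicircular cap: semicircle r = 52.5, A = 4 330 mm², y = 72.28 mm, Ī = 833 814 mm⁴.
Centroid: ȳ = ΣA·y / ΣA = 46.37 mm.
Transfer each piece to the horizontal axis through the centroid using Ī + A·d² with d = y − 46.37:
  rectangular body: d = -21.37 mm → contributes +3 491 125 mm⁴
  semicircular cap: d = 25.91 mm → contributes +3 740 893 mm⁴
Total I = 7 232 018 mm⁴.
Radius of gyration: k = √(I/A) = √(7 232 018 / 9 580) = 27.48 mm.

k_x ≈ 27 mm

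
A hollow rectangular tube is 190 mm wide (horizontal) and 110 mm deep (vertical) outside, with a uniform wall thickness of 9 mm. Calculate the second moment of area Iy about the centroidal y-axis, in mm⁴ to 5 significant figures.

Split into non-overlapping primitives; take the origin at the lower-left of the bounding box.
Outer rectangle: 190 × 110, A = 20 900 mm², x = 95 mm, Ī = 62 874 167 mm⁴.
Inner void (subtracted): 172 × 92, A = 15 824 mm², x = 95 mm, Ī = 39 011 435 mm⁴.
By symmetry the centroid is at mid-width, x̄ = 95 mm.
All pieces are centred on the centroidal y-axis, so I = ΣĪ (holes subtracted) = 23 862 732 mm⁴.

Iy ≈ 2.3863 × 10⁷ mm⁴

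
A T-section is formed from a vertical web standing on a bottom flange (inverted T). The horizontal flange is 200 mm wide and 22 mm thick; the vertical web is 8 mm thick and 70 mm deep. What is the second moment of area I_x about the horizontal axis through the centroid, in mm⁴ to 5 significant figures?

I_x ≈ 1.4573 × 10⁶ mm⁴

Break the section into simple shapes (no overlaps), measuring from the bottom-left corner of the bounding box.
Flange: 200 × 22, A = 4 400 mm², y = 11 mm, Ī = 177466.7 mm⁴.
Web: 8 × 70, A = 560 mm², y = 57 mm, Ī = 228666.7 mm⁴.
Centroid: ȳ = ΣA·y / ΣA = 16.19355 mm.
Transfer each piece to the horizontal axis through the centroid using Ī + A·d² with d = y − 16.19355:
  flange: d = -5.193548 mm → contributes +296147.6 mm⁴
  web: d = 40.80645 mm → contributes +1 161 160 mm⁴
Total I = 1 457 308 mm⁴.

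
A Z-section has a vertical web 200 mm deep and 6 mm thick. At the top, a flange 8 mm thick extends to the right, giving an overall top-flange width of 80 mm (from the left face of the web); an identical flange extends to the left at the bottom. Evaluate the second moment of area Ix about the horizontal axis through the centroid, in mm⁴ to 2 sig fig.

Split into non-overlapping primitives; take the origin at the lower-left of the bounding box.
Web: 6 × 200, A = 1 200 mm², y = 100 mm, Ī = 4 000 000 mm⁴.
Top flange (beyond web): 74 × 8, A = 592 mm², y = 196 mm, Ī = 3 157 mm⁴.
Bottom flange (beyond web): 74 × 8, A = 592 mm², y = 4 mm, Ī = 3 157 mm⁴.
Centroid: ȳ = ΣA·y / ΣA = 100 mm.
Transfer each piece to the horizontal axis through the centroid using Ī + A·d² with d = y − 100:
  web: d = 0 mm → contributes +4 000 000 mm⁴
  top flange (beyond web): d = 96 mm → contributes +5 459 029 mm⁴
  bottom flange (beyond web): d = -96 mm → contributes +5 459 029 mm⁴
Total I = 14 918 059 mm⁴.

Ix ≈ 1.5 × 10⁷ mm⁴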